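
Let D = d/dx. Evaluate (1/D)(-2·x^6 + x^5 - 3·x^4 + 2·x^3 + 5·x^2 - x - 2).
- \frac{2 x^{7}}{7} + \frac{x^{6}}{6} - \frac{3 x^{5}}{5} + \frac{x^{4}}{2} + \frac{5 x^{3}}{3} - \frac{x^{2}}{2} - 2 x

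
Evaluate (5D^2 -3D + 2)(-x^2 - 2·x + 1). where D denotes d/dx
- 2 x^{2} + 2 x - 2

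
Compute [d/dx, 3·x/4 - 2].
\frac{3}{4}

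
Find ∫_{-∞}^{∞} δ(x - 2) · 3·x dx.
6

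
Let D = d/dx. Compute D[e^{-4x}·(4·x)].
4 \left(1 - 4 x\right) e^{- 4 x}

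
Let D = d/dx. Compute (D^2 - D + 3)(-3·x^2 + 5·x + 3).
- 9 x^{2} + 21 x - 2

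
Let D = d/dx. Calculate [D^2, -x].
-2D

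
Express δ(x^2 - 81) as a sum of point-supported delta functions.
\frac{\delta(x - 9) + \delta(x + 9)}{18}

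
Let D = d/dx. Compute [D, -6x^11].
- 66 x^{10}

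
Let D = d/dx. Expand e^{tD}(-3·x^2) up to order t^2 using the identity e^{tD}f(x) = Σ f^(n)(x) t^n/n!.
- 3 t^{2} - 6 t x - 3 x^{2}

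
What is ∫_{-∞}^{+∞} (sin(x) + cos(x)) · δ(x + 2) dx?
- \sin{\left(2 \right)} + \cos{\left(2 \right)}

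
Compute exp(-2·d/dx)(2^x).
2^{x - 2}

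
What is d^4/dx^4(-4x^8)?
- 6720 x^{4}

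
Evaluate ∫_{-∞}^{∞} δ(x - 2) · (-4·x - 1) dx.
-9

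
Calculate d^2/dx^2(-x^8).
- 56 x^{6}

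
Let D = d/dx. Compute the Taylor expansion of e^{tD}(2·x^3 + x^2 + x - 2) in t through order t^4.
2 t^{3} + t^{2} \left(6 x + 1\right) + t \left(6 x^{2} + 2 x + 1\right) + 2 x^{3} + x^{2} + x - 2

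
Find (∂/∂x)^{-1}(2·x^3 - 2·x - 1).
\frac{x^{4}}{2} - x^{2} - x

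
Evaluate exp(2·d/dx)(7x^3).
7 x^{3} + 42 x^{2} + 84 x + 56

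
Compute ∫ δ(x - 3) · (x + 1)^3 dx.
64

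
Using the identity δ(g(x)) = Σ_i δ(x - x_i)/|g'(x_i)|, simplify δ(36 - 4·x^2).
\frac{\delta(x - 3) + \delta(x + 3)}{24}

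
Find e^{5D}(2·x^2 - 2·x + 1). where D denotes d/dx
2 x^{2} + 18 x + 41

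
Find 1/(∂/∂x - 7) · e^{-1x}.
- \frac{e^{- x}}{8}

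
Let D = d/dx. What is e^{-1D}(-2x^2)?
- 2 x^{2} + 4 x - 2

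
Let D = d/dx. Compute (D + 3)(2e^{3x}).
12 e^{3 x}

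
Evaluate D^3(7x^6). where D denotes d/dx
840 x^{3}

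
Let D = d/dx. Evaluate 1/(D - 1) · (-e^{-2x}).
\frac{e^{- 2 x}}{3}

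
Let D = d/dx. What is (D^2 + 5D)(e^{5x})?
50 e^{5 x}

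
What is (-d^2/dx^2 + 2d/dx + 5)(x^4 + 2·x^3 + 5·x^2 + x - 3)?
5 x^{4} + 18 x^{3} + 25 x^{2} + 13 x - 23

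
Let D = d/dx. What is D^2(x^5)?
20 x^{3}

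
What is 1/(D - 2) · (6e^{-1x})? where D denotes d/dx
- 2 e^{- x}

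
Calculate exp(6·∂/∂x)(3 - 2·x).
- 2 x - 9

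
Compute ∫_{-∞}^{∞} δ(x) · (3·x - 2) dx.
-2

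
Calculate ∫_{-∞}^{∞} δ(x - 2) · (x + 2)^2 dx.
16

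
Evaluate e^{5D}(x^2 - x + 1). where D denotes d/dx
x^{2} + 9 x + 21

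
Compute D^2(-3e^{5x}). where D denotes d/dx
- 75 e^{5 x}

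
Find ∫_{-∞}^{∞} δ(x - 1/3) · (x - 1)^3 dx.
- \frac{8}{27}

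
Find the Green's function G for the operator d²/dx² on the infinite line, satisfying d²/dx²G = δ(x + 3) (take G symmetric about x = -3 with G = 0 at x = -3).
\frac{|x + 3|}{2}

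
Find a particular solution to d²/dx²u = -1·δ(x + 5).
-\frac{|x + 5|}{2}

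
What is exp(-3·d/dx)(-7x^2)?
- 7 x^{2} + 42 x - 63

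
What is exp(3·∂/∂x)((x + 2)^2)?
x^{2} + 10 x + 25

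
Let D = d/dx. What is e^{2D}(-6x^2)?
- 6 x^{2} - 24 x - 24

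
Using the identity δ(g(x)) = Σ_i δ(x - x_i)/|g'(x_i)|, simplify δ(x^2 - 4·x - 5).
\frac{\delta(x + 1) + \delta(x - 5)}{6}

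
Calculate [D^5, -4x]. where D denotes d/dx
-20D^{4}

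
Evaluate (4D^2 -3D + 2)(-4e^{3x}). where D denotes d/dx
- 116 e^{3 x}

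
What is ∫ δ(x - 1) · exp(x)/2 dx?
\frac{e}{2}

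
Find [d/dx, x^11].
11 x^{10}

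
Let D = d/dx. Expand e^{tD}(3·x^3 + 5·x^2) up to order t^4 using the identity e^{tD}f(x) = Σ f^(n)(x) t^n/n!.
3 t^{3} + t^{2} \left(9 x + 5\right) + t x \left(9 x + 10\right) + 3 x^{3} + 5 x^{2}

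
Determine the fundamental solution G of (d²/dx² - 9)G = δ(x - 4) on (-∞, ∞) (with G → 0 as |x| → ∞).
-\frac{e^{-3|x - 4|}}{6}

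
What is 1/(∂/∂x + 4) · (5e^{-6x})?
- \frac{5 e^{- 6 x}}{2}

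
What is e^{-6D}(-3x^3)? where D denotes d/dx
- 3 x^{3} + 54 x^{2} - 324 x + 648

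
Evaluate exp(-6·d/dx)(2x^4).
2 x^{4} - 48 x^{3} + 432 x^{2} - 1728 x + 2592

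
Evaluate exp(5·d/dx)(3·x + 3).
3 x + 18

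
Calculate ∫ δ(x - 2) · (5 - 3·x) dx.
-1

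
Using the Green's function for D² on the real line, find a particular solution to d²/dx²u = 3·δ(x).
\frac{3|x|}{2}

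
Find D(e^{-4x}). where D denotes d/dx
- 4 e^{- 4 x}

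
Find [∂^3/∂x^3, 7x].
21\frac{d^{2}}{dx^{2}}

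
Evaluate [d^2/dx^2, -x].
-2\frac{d}{dx}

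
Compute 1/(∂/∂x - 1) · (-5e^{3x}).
- \frac{5 e^{3 x}}{2}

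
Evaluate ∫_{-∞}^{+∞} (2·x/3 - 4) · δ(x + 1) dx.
- \frac{14}{3}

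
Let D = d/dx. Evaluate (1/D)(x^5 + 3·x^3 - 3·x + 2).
\frac{x^{6}}{6} + \frac{3 x^{4}}{4} - \frac{3 x^{2}}{2} + 2 x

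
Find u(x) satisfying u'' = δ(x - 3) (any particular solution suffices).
\frac{|x - 3|}{2}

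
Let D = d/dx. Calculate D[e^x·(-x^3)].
x^{2} \left(- x - 3\right) e^{x}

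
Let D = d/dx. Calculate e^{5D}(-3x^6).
- 3 x^{6} - 90 x^{5} - 1125 x^{4} - 7500 x^{3} - 28125 x^{2} - 56250 x - 46875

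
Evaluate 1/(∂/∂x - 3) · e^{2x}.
- e^{2 x}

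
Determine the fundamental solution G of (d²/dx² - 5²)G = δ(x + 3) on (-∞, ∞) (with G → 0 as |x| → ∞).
-\frac{e^{-5|x + 3|}}{10}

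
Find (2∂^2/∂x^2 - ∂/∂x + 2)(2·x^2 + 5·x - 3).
4 x^{2} + 6 x - 3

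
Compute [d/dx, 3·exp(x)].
3 e^{x}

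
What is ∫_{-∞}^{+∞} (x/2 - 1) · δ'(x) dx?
- \frac{1}{2}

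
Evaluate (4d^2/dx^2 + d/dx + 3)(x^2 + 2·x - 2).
3 x^{2} + 8 x + 4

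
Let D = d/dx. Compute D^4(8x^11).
63360 x^{7}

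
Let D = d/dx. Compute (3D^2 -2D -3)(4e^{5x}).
248 e^{5 x}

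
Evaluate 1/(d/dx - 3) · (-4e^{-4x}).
\frac{4 e^{- 4 x}}{7}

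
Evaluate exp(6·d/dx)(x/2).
\frac{x}{2} + 3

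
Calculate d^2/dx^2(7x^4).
84 x^{2}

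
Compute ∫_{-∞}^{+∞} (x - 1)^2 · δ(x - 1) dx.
0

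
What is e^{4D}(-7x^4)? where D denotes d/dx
- 7 x^{4} - 112 x^{3} - 672 x^{2} - 1792 x - 1792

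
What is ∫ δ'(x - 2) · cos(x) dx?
\sin{\left(2 \right)}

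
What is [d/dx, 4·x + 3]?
4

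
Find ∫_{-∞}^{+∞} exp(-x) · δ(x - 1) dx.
e^{-1}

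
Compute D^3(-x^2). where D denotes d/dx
0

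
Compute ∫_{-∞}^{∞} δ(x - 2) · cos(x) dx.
\cos{\left(2 \right)}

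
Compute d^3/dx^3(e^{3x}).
27 e^{3 x}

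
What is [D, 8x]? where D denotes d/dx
8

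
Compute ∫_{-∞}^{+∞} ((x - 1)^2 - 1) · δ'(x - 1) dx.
0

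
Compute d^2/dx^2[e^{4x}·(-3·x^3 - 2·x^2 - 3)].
\left(- 48 x^{3} - 104 x^{2} - 50 x - 52\right) e^{4 x}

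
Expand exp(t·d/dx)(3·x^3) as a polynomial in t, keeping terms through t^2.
3 x \left(3 t^{2} + 3 t x + x^{2}\right)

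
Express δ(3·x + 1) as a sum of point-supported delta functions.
\frac{\delta(x + 1/3)}{3}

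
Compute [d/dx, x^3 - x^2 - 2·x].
3 x^{2} - 2 x - 2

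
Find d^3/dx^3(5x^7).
1050 x^{4}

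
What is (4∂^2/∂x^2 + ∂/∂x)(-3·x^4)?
12 x^{2} \left(- x - 12\right)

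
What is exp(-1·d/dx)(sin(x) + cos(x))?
\sqrt{2} \cos{\left(- x + \frac{\pi}{4} + 1 \right)}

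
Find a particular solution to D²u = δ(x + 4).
\frac{|x + 4|}{2}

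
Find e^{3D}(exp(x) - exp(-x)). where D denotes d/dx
2 \sinh{\left(x + 3 \right)}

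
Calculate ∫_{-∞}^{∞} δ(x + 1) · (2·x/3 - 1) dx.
- \frac{5}{3}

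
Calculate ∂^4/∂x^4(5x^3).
0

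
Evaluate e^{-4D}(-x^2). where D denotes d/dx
- x^{2} + 8 x - 16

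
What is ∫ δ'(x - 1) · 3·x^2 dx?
-6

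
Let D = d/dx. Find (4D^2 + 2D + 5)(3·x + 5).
15 x + 31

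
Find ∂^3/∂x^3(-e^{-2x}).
8 e^{- 2 x}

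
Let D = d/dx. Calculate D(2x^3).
6 x^{2}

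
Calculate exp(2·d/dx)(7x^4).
7 x^{4} + 56 x^{3} + 168 x^{2} + 224 x + 112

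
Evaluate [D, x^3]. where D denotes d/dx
3 x^{2}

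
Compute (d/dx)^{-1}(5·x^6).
\frac{5 x^{7}}{7}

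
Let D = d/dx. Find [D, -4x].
-4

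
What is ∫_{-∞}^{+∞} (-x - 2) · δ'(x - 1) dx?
1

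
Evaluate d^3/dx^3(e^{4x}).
64 e^{4 x}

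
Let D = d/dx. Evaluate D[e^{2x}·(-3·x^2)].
6 x \left(- x - 1\right) e^{2 x}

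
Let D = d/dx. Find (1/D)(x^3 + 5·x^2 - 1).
\frac{x^{4}}{4} + \frac{5 x^{3}}{3} - x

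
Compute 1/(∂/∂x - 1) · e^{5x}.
\frac{e^{5 x}}{4}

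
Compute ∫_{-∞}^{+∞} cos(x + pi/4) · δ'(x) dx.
\frac{\sqrt{2}}{2}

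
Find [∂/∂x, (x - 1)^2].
2 x - 2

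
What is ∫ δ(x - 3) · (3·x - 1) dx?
8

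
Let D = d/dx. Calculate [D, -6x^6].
- 36 x^{5}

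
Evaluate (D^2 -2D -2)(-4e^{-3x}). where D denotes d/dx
- 52 e^{- 3 x}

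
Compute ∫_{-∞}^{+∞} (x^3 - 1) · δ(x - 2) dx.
7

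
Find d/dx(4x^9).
36 x^{8}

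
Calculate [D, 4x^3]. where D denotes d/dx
12 x^{2}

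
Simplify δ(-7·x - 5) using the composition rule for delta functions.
\frac{\delta(x + 5/7)}{7}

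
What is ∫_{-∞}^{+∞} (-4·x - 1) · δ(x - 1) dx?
-5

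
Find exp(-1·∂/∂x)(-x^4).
- x^{4} + 4 x^{3} - 6 x^{2} + 4 x - 1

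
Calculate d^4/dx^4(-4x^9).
- 12096 x^{5}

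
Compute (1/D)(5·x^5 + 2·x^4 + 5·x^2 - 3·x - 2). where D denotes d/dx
\frac{5 x^{6}}{6} + \frac{2 x^{5}}{5} + \frac{5 x^{3}}{3} - \frac{3 x^{2}}{2} - 2 x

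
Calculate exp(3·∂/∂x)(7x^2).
7 x^{2} + 42 x + 63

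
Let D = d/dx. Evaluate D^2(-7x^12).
- 924 x^{10}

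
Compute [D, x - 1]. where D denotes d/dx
1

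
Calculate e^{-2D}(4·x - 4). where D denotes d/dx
4 x - 12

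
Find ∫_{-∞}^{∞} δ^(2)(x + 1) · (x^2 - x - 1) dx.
2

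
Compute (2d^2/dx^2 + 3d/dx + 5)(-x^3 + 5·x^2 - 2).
- 5 x^{3} + 16 x^{2} + 18 x + 10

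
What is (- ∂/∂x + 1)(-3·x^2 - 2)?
- 3 x^{2} + 6 x - 2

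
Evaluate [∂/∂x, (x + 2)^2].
2 x + 4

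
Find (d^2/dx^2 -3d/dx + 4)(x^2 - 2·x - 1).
4 x^{2} - 14 x + 4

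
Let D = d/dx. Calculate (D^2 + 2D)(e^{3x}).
15 e^{3 x}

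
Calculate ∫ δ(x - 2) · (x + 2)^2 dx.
16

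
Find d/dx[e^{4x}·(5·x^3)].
x^{2} \left(20 x + 15\right) e^{4 x}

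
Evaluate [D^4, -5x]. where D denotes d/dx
-20D^{3}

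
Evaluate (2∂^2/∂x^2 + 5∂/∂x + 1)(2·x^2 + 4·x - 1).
2 x^{2} + 24 x + 27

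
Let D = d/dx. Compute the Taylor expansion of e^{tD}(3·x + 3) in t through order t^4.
3 t + 3 x + 3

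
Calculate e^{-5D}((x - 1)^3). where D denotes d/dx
x^{3} - 18 x^{2} + 108 x - 216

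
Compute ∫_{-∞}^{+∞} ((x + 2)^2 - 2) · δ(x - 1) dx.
7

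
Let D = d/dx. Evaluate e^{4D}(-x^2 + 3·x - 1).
- x^{2} - 5 x - 5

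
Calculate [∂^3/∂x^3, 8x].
24\frac{d^{2}}{dx^{2}}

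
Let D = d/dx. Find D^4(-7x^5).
- 840 x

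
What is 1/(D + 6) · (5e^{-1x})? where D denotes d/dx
e^{- x}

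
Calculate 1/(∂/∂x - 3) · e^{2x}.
- e^{2 x}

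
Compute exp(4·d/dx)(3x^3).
3 x^{3} + 36 x^{2} + 144 x + 192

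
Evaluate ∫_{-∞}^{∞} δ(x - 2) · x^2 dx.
4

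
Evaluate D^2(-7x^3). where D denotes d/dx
- 42 x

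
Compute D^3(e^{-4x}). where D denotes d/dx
- 64 e^{- 4 x}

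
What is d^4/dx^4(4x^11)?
31680 x^{7}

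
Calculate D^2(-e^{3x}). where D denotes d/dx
- 9 e^{3 x}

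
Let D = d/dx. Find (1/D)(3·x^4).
\frac{3 x^{5}}{5}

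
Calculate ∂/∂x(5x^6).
30 x^{5}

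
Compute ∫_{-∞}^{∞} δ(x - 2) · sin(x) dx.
\sin{\left(2 \right)}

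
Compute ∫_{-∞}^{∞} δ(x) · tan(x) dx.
0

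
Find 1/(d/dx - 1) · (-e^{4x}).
- \frac{e^{4 x}}{3}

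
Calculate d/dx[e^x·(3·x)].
3 \left(x + 1\right) e^{x}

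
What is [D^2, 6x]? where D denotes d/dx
12D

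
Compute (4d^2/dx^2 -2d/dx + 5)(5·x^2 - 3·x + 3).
25 x^{2} - 35 x + 61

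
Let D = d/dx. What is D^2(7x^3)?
42 x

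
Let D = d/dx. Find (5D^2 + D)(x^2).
2 x + 10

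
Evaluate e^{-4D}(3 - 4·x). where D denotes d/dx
19 - 4 x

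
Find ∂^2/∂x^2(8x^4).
96 x^{2}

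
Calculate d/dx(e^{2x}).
2 e^{2 x}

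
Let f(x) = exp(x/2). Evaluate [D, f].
\frac{e^{\frac{x}{2}}}{2}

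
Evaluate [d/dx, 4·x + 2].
4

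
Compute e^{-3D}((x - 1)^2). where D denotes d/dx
x^{2} - 8 x + 16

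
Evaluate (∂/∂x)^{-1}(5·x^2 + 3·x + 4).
\frac{5 x^{3}}{3} + \frac{3 x^{2}}{2} + 4 x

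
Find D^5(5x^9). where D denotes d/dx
75600 x^{4}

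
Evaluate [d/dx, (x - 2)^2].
2 x - 4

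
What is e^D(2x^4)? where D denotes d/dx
2 x^{4} + 8 x^{3} + 12 x^{2} + 8 x + 2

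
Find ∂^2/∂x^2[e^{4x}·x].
\left(16 x + 8\right) e^{4 x}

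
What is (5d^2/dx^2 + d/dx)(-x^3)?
3 x \left(- x - 10\right)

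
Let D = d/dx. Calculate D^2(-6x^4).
- 72 x^{2}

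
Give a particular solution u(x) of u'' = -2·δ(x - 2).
-|x - 2|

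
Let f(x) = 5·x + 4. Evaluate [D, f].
5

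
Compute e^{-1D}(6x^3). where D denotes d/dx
6 x^{3} - 18 x^{2} + 18 x - 6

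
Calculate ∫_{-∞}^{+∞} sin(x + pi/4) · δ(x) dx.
\frac{\sqrt{2}}{2}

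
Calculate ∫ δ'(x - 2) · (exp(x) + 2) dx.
- e^{2}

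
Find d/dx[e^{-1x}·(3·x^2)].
3 x \left(2 - x\right) e^{- x}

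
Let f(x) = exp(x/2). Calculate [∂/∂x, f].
\frac{e^{\frac{x}{2}}}{2}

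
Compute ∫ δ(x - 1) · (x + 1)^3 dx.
8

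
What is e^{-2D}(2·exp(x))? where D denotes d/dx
2 e^{x - 2}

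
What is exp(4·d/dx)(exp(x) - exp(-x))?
2 \sinh{\left(x + 4 \right)}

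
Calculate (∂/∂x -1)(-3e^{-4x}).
15 e^{- 4 x}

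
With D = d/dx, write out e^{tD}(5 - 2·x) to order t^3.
- 2 t - 2 x + 5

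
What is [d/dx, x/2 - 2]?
\frac{1}{2}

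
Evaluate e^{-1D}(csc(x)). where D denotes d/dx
\csc{\left(x - 1 \right)}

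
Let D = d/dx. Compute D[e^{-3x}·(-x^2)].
x \left(3 x - 2\right) e^{- 3 x}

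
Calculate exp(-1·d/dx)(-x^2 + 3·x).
- x^{2} + 5 x - 4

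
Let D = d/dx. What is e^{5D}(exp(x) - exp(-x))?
2 \sinh{\left(x + 5 \right)}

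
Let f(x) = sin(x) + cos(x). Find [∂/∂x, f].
- \sin{\left(x \right)} + \cos{\left(x \right)}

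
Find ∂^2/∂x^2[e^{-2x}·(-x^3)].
2 x \left(- 2 x^{2} + 6 x - 3\right) e^{- 2 x}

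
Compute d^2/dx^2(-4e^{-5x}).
- 100 e^{- 5 x}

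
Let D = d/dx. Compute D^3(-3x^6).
- 360 x^{3}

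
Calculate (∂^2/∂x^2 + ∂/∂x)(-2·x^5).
10 x^{3} \left(- x - 4\right)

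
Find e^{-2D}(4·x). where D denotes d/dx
4 x - 8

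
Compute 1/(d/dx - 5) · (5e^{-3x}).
- \frac{5 e^{- 3 x}}{8}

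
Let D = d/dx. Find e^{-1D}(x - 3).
x - 4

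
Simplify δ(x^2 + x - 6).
\frac{\delta(x + 3) + \delta(x - 2)}{5}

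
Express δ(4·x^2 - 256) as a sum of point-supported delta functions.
\frac{\delta(x - 8) + \delta(x + 8)}{64}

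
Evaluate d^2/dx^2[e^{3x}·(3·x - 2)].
27 x e^{3 x}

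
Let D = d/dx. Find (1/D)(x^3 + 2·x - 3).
\frac{x^{4}}{4} + x^{2} - 3 x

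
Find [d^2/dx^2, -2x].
-4\frac{d}{dx}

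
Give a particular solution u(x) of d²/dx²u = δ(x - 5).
\frac{|x - 5|}{2}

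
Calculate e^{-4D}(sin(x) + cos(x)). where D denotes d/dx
\sqrt{2} \cos{\left(- x + \frac{\pi}{4} + 4 \right)}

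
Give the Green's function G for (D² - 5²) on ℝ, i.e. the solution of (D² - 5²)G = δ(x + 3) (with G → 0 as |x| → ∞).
-\frac{e^{-5|x + 3|}}{10}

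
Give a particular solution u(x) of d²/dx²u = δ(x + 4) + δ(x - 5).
\frac{|x + 4|}{2} + \frac{|x - 5|}{2}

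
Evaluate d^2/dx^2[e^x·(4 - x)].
\left(2 - x\right) e^{x}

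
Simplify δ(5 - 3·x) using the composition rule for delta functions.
\frac{\delta(x - 5/3)}{3}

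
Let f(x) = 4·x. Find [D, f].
4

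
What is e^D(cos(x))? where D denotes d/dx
\cos{\left(x + 1 \right)}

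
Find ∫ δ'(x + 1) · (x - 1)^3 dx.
-12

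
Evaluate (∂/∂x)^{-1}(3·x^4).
\frac{3 x^{5}}{5}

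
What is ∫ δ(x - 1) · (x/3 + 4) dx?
\frac{13}{3}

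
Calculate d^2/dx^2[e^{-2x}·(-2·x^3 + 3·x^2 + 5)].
2 \left(- 4 x^{3} + 18 x^{2} - 18 x + 13\right) e^{- 2 x}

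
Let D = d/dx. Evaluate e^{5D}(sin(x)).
\sin{\left(x + 5 \right)}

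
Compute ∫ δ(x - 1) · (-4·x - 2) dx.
-6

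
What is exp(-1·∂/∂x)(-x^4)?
- x^{4} + 4 x^{3} - 6 x^{2} + 4 x - 1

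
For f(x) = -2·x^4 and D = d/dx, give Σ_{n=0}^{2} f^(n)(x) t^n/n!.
2 x^{2} \left(- 6 t^{2} - 4 t x - x^{2}\right)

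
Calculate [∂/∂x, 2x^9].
18 x^{8}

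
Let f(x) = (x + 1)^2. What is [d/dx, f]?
2 x + 2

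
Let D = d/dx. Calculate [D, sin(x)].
\cos{\left(x \right)}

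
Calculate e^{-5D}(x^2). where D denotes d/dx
x^{2} - 10 x + 25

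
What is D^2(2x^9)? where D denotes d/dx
144 x^{7}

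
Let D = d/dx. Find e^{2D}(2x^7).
2 x^{7} + 28 x^{6} + 168 x^{5} + 560 x^{4} + 1120 x^{3} + 1344 x^{2} + 896 x + 256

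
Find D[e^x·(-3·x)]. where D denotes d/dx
3 \left(- x - 1\right) e^{x}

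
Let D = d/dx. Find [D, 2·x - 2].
2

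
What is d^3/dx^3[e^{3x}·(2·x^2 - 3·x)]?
\left(54 x^{2} + 27 x - 45\right) e^{3 x}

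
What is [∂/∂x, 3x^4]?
12 x^{3}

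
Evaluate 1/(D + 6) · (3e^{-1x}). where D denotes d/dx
\frac{3 e^{- x}}{5}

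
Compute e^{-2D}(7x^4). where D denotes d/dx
7 x^{4} - 56 x^{3} + 168 x^{2} - 224 x + 112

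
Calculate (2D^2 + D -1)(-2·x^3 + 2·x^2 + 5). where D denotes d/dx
2 x^{3} - 8 x^{2} - 20 x + 3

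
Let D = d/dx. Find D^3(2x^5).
120 x^{2}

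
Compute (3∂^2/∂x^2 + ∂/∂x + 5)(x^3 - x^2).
5 x^{3} - 2 x^{2} + 16 x - 6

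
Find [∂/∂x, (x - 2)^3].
3 \left(x - 2\right)^{2}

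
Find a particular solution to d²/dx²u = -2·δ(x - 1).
-|x - 1|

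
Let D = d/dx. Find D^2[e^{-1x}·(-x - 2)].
- x e^{- x}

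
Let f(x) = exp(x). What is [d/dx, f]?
e^{x}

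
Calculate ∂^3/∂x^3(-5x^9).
- 2520 x^{6}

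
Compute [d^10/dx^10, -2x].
-20\frac{d^{9}}{dx^{9}}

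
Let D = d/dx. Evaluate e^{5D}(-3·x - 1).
- 3 x - 16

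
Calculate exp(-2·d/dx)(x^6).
x^{6} - 12 x^{5} + 60 x^{4} - 160 x^{3} + 240 x^{2} - 192 x + 64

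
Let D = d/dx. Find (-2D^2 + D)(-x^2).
4 - 2 x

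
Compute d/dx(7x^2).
14 x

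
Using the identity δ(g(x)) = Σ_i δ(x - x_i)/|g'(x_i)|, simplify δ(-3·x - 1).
\frac{\delta(x + 1/3)}{3}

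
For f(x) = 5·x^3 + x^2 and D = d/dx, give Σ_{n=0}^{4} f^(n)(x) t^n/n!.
5 t^{3} + t^{2} \left(15 x + 1\right) + t x \left(15 x + 2\right) + 5 x^{3} + x^{2}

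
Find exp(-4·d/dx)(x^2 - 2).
x^{2} - 8 x + 14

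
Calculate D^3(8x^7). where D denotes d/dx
1680 x^{4}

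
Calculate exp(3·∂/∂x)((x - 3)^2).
x^{2}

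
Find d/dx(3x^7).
21 x^{6}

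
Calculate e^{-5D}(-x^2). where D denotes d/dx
- x^{2} + 10 x - 25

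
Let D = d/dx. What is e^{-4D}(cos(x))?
\cos{\left(x - 4 \right)}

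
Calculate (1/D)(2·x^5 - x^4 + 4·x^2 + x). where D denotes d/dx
\frac{x^{6}}{3} - \frac{x^{5}}{5} + \frac{4 x^{3}}{3} + \frac{x^{2}}{2}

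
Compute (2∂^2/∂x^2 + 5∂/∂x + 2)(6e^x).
54 e^{x}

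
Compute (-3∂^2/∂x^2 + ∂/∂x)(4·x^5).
20 x^{3} \left(x - 12\right)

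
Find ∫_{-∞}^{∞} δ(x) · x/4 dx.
0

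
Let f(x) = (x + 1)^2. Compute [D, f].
2 x + 2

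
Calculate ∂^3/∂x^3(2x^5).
120 x^{2}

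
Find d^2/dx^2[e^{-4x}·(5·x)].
40 \left(2 x - 1\right) e^{- 4 x}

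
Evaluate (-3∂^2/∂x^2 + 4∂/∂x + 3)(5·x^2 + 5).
15 x^{2} + 40 x - 15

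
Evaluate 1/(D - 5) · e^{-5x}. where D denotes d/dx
- \frac{e^{- 5 x}}{10}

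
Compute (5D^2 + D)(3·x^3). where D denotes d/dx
9 x \left(x + 10\right)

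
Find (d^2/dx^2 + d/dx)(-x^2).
- 2 x - 2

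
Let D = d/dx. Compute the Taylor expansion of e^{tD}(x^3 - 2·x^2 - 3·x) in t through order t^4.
t^{3} + t^{2} \left(3 x - 2\right) - t \left(- 3 x^{2} + 4 x + 3\right) + x^{3} - 2 x^{2} - 3 x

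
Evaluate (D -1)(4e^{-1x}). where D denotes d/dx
- 8 e^{- x}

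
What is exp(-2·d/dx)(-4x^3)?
- 4 x^{3} + 24 x^{2} - 48 x + 32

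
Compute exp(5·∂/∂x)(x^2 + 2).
x^{2} + 10 x + 27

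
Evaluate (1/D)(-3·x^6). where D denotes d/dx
- \frac{3 x^{7}}{7}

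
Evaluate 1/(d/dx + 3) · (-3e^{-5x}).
\frac{3 e^{- 5 x}}{2}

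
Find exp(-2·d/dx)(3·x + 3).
3 x - 3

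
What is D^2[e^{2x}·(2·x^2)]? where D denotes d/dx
\left(8 x^{2} + 16 x + 4\right) e^{2 x}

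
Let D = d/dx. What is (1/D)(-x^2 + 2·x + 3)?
- \frac{x^{3}}{3} + x^{2} + 3 x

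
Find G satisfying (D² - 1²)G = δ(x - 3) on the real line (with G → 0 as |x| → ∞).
-\frac{e^{-|x - 3|}}{2}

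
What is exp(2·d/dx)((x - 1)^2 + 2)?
x^{2} + 2 x + 3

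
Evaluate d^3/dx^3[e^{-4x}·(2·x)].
32 \left(3 - 4 x\right) e^{- 4 x}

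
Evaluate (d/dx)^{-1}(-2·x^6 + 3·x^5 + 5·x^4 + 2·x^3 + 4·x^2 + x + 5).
- \frac{2 x^{7}}{7} + \frac{x^{6}}{2} + x^{5} + \frac{x^{4}}{2} + \frac{4 x^{3}}{3} + \frac{x^{2}}{2} + 5 x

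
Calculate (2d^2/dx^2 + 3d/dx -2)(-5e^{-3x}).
- 35 e^{- 3 x}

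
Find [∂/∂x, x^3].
3 x^{2}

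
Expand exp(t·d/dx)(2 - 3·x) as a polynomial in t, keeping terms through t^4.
- 3 t - 3 x + 2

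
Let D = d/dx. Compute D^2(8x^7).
336 x^{5}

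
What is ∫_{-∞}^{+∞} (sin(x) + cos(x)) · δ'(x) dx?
-1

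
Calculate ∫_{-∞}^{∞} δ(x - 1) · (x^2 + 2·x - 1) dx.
2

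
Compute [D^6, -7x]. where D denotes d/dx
-42D^{5}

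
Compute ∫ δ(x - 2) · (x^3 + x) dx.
10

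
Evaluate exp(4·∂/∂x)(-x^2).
- x^{2} - 8 x - 16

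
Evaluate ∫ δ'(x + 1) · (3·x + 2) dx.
-3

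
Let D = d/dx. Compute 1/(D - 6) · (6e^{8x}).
3 e^{8 x}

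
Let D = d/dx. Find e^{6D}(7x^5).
7 x^{5} + 210 x^{4} + 2520 x^{3} + 15120 x^{2} + 45360 x + 54432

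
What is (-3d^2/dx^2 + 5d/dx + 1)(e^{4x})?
- 27 e^{4 x}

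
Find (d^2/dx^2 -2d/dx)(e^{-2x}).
8 e^{- 2 x}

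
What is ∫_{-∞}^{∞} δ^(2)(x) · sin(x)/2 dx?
0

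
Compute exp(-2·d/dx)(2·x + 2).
2 x - 2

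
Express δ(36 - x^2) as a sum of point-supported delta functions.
\frac{\delta(x - 6) + \delta(x + 6)}{12}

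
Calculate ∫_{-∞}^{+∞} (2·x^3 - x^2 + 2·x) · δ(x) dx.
0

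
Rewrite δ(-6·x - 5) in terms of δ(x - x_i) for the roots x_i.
\frac{\delta(x + 5/6)}{6}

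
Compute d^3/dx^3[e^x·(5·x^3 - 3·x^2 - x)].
\left(5 x^{3} + 42 x^{2} + 71 x + 9\right) e^{x}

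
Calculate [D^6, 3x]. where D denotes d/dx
18D^{5}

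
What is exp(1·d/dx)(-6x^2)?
- 6 x^{2} - 12 x - 6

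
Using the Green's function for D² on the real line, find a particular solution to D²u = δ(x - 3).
\frac{|x - 3|}{2}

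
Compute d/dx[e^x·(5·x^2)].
5 x \left(x + 2\right) e^{x}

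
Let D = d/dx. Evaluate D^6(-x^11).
- 332640 x^{5}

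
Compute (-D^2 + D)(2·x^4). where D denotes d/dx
8 x^{2} \left(x - 3\right)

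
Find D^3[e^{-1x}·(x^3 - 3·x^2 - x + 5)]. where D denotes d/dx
\left(- x^{3} + 12 x^{2} - 35 x + 16\right) e^{- x}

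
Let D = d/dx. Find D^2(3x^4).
36 x^{2}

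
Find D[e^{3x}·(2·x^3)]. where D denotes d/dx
6 x^{2} \left(x + 1\right) e^{3 x}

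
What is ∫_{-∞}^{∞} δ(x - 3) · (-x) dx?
-3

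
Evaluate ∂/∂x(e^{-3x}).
- 3 e^{- 3 x}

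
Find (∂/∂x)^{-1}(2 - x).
- \frac{x^{2}}{2} + 2 x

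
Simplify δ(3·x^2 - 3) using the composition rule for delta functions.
\frac{\delta(x - 1) + \delta(x + 1)}{6}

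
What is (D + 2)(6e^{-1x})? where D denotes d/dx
6 e^{- x}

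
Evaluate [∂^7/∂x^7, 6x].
42\frac{d^{6}}{dx^{6}}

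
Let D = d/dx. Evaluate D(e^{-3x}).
- 3 e^{- 3 x}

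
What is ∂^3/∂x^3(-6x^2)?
0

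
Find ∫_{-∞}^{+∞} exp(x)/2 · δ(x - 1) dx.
\frac{e}{2}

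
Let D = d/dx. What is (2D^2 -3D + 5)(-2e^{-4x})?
- 98 e^{- 4 x}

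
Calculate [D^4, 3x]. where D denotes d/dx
12D^{3}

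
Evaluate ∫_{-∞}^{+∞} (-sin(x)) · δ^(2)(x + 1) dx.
- \sin{\left(1 \right)}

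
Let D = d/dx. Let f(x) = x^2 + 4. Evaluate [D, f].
2 x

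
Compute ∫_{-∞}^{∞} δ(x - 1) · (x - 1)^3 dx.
0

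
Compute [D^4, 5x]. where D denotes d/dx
20D^{3}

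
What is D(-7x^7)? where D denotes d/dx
- 49 x^{6}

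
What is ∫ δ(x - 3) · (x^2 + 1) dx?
10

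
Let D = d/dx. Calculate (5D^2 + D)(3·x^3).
9 x \left(x + 10\right)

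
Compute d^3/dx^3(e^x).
e^{x}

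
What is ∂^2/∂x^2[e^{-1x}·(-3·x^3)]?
3 x \left(- x^{2} + 6 x - 6\right) e^{- x}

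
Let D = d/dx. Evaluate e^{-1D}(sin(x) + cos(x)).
\sqrt{2} \cos{\left(- x + \frac{\pi}{4} + 1 \right)}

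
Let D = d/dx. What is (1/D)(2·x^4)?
\frac{2 x^{5}}{5}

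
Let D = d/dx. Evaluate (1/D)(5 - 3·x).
- \frac{3 x^{2}}{2} + 5 x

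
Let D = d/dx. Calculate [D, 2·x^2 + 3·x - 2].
4 x + 3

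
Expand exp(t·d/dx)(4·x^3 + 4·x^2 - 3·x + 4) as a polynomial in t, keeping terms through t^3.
4 t^{3} + t^{2} \left(12 x + 4\right) + t \left(12 x^{2} + 8 x - 3\right) + 4 x^{3} + 4 x^{2} - 3 x + 4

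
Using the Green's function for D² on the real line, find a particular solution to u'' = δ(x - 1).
\frac{|x - 1|}{2}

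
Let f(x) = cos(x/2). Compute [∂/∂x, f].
- \frac{\sin{\left(\frac{x}{2} \right)}}{2}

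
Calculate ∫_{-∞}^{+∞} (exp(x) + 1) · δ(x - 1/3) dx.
1 + e^{\frac{1}{3}}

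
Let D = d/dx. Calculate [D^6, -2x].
-12D^{5}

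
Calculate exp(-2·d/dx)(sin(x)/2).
\frac{\sin{\left(x - 2 \right)}}{2}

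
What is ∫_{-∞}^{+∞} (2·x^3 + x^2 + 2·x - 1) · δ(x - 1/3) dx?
- \frac{4}{27}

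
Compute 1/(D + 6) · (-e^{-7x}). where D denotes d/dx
e^{- 7 x}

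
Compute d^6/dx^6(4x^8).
80640 x^{2}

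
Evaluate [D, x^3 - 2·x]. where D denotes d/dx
3 x^{2} - 2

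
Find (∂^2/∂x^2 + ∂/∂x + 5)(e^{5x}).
35 e^{5 x}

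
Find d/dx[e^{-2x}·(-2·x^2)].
4 x \left(x - 1\right) e^{- 2 x}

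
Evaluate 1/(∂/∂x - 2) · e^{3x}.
e^{3 x}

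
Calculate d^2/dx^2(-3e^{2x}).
- 12 e^{2 x}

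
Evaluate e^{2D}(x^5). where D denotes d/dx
x^{5} + 10 x^{4} + 40 x^{3} + 80 x^{2} + 80 x + 32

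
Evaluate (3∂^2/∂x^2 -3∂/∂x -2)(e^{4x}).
34 e^{4 x}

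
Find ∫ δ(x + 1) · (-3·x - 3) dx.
0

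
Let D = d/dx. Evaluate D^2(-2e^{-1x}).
- 2 e^{- x}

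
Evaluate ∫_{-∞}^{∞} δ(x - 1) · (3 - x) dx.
2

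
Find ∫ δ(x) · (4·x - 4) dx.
-4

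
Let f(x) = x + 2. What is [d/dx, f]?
1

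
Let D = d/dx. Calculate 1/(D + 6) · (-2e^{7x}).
- \frac{2 e^{7 x}}{13}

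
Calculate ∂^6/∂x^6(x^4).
0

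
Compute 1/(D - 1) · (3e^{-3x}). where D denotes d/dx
- \frac{3 e^{- 3 x}}{4}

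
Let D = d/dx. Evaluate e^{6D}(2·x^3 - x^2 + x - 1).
2 x^{3} + 35 x^{2} + 205 x + 401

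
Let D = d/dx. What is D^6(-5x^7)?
- 25200 x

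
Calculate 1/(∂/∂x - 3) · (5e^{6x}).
\frac{5 e^{6 x}}{3}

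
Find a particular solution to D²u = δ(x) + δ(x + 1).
\frac{|x|}{2} + \frac{|x + 1|}{2}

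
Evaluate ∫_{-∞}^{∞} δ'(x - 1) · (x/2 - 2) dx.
- \frac{1}{2}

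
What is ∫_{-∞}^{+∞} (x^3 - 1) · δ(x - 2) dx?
7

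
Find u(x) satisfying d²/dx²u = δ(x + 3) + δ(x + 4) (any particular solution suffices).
\frac{|x + 3|}{2} + \frac{|x + 4|}{2}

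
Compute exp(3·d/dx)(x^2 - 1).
x^{2} + 6 x + 8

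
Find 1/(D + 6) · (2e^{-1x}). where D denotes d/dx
\frac{2 e^{- x}}{5}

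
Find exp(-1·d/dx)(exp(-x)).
e^{1 - x}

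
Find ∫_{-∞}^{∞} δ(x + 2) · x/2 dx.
-1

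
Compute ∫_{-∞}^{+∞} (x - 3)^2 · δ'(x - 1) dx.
4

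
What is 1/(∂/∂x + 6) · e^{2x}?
\frac{e^{2 x}}{8}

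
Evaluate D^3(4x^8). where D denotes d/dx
1344 x^{5}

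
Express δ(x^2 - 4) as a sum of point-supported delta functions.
\frac{\delta(x - 2) + \delta(x + 2)}{4}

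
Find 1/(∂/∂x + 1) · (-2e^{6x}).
- \frac{2 e^{6 x}}{7}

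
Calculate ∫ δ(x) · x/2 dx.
0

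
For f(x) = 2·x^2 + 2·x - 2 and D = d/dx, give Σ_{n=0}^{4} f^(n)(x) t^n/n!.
2 t^{2} + 2 t \left(2 x + 1\right) + 2 x^{2} + 2 x - 2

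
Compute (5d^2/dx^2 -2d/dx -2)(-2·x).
4 x + 4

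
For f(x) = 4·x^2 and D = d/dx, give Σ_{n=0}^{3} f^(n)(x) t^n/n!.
4 t^{2} + 8 t x + 4 x^{2}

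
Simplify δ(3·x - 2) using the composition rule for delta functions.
\frac{\delta(x - 2/3)}{3}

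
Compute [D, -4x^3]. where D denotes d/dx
- 12 x^{2}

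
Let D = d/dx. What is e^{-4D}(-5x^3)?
- 5 x^{3} + 60 x^{2} - 240 x + 320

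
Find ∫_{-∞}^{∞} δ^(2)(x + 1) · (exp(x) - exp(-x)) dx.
- 2 \sinh{\left(1 \right)}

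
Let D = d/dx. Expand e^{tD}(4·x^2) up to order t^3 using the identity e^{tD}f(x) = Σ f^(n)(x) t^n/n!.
4 t^{2} + 8 t x + 4 x^{2}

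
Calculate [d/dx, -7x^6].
- 42 x^{5}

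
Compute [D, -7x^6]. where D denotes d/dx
- 42 x^{5}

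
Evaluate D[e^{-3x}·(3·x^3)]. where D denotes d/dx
9 x^{2} \left(1 - x\right) e^{- 3 x}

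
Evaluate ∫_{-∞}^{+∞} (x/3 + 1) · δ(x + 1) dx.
\frac{2}{3}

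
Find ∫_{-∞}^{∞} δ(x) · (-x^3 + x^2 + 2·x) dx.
0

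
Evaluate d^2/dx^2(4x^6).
120 x^{4}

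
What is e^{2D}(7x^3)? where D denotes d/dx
7 x^{3} + 42 x^{2} + 84 x + 56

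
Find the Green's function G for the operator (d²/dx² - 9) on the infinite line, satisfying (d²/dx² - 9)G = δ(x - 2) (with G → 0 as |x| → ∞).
-\frac{e^{-3|x - 2|}}{6}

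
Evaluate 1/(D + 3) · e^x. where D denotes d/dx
\frac{e^{x}}{4}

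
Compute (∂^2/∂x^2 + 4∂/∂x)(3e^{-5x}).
15 e^{- 5 x}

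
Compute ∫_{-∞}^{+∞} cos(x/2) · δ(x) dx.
1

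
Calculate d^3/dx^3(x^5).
60 x^{2}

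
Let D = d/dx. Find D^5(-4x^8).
- 26880 x^{3}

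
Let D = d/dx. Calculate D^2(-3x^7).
- 126 x^{5}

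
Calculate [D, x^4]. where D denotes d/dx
4 x^{3}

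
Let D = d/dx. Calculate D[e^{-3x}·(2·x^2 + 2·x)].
2 \left(- 3 x^{2} - x + 1\right) e^{- 3 x}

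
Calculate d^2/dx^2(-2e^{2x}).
- 8 e^{2 x}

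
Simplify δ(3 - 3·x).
\frac{\delta(x - 1)}{3}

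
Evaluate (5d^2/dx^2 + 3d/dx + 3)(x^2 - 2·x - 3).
3 x^{2} - 5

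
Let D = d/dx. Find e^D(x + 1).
x + 2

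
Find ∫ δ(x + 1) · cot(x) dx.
- \cot{\left(1 \right)}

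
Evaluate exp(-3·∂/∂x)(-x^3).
- x^{3} + 9 x^{2} - 27 x + 27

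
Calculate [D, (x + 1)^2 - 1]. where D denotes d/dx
2 x + 2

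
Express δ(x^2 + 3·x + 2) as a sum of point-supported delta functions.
\frac{\delta(x + 2) + \delta(x + 1)}{1}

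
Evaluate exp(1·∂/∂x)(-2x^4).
- 2 x^{4} - 8 x^{3} - 12 x^{2} - 8 x - 2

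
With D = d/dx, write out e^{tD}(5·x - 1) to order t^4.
5 t + 5 x - 1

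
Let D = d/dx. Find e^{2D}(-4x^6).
- 4 x^{6} - 48 x^{5} - 240 x^{4} - 640 x^{3} - 960 x^{2} - 768 x - 256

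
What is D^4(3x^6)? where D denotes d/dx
1080 x^{2}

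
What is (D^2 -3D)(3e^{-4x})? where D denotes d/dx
84 e^{- 4 x}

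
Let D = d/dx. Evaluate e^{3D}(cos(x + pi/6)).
\cos{\left(x + \frac{\pi}{6} + 3 \right)}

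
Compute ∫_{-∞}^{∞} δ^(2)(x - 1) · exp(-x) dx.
e^{-1}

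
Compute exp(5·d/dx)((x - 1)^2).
x^{2} + 8 x + 16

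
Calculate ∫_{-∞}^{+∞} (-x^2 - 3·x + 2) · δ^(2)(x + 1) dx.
-2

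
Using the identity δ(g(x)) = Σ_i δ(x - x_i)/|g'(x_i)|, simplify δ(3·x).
\frac{\delta(x)}{3}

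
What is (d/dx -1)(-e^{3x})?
- 2 e^{3 x}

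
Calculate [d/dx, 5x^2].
10 x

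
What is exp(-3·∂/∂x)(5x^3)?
5 x^{3} - 45 x^{2} + 135 x - 135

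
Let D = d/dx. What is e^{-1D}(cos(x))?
\cos{\left(x - 1 \right)}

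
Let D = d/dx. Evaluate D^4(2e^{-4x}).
512 e^{- 4 x}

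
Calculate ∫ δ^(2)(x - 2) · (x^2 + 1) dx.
2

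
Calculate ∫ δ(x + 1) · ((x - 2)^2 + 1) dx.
10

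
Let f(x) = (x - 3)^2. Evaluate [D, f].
2 x - 6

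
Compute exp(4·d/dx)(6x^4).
6 x^{4} + 96 x^{3} + 576 x^{2} + 1536 x + 1536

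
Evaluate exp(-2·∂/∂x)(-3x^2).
- 3 x^{2} + 12 x - 12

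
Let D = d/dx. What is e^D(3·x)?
3 x + 3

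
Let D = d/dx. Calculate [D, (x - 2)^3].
3 \left(x - 2\right)^{2}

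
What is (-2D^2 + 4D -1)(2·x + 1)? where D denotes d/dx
7 - 2 x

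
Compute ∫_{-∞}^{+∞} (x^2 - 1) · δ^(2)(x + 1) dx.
2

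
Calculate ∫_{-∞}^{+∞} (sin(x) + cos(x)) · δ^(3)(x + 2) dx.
\cos{\left(2 \right)} + \sin{\left(2 \right)}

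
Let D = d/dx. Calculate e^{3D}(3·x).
3 x + 9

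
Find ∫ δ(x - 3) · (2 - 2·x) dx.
-4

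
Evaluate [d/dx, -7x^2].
- 14 x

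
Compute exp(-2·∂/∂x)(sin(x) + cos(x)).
\sqrt{2} \cos{\left(- x + \frac{\pi}{4} + 2 \right)}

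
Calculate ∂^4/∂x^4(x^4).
24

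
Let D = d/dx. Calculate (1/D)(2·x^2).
\frac{2 x^{3}}{3}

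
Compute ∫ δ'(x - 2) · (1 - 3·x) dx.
3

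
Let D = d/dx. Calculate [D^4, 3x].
12D^{3}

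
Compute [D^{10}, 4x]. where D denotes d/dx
40D^{9}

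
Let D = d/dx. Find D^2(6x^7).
252 x^{5}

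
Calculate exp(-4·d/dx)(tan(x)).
\tan{\left(x - 4 \right)}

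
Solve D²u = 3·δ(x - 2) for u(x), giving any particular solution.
\frac{3|x - 2|}{2}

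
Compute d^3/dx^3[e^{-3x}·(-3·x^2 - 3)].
27 \left(3 x^{2} - 6 x + 5\right) e^{- 3 x}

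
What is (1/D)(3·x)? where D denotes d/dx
\frac{3 x^{2}}{2}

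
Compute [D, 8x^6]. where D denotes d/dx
48 x^{5}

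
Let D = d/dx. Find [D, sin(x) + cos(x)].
- \sin{\left(x \right)} + \cos{\left(x \right)}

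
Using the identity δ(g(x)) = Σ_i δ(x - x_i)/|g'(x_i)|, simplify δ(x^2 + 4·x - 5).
\frac{\delta(x - 1) + \delta(x + 5)}{6}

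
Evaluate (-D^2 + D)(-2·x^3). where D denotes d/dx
6 x \left(2 - x\right)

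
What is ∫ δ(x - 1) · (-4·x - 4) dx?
-8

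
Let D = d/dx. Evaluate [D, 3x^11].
33 x^{10}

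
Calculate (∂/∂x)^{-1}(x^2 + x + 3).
\frac{x^{3}}{3} + \frac{x^{2}}{2} + 3 x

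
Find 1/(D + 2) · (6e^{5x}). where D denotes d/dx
\frac{6 e^{5 x}}{7}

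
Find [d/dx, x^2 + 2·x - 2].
2 x + 2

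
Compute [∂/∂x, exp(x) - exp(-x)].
2 \cosh{\left(x \right)}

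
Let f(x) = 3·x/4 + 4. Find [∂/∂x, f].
\frac{3}{4}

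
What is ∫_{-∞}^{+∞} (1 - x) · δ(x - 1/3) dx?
\frac{2}{3}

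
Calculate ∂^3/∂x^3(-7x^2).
0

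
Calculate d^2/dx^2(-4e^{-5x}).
- 100 e^{- 5 x}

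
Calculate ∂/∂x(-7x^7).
- 49 x^{6}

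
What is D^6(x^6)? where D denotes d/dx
720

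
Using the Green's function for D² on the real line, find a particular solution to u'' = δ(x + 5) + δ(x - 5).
\frac{|x + 5|}{2} + \frac{|x - 5|}{2}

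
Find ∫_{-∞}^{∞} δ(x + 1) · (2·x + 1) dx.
-1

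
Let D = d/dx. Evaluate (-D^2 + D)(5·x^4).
20 x^{2} \left(x - 3\right)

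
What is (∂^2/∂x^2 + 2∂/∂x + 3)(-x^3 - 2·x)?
- 3 x^{3} - 6 x^{2} - 12 x - 4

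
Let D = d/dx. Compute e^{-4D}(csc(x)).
\csc{\left(x - 4 \right)}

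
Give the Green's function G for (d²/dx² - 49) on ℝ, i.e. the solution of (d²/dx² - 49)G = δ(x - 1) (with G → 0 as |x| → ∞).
-\frac{e^{-7|x - 1|}}{14}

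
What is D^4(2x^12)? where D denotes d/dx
23760 x^{8}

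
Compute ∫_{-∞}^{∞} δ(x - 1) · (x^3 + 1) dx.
2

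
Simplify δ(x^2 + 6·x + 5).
\frac{\delta(x + 5) + \delta(x + 1)}{4}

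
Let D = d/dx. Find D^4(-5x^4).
-120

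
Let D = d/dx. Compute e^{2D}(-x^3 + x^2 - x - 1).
- x^{3} - 5 x^{2} - 9 x - 7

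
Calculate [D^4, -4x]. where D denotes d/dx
-16D^{3}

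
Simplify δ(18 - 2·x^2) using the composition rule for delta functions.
\frac{\delta(x - 3) + \delta(x + 3)}{12}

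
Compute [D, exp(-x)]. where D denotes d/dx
- e^{- x}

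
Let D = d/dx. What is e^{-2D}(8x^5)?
8 x^{5} - 80 x^{4} + 320 x^{3} - 640 x^{2} + 640 x - 256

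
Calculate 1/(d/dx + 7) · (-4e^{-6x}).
- 4 e^{- 6 x}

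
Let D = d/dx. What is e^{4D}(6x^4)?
6 x^{4} + 96 x^{3} + 576 x^{2} + 1536 x + 1536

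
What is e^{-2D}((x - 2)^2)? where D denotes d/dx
x^{2} - 8 x + 16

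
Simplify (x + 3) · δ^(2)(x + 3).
-2\delta'(x + 3)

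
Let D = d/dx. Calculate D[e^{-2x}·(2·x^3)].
x^{2} \left(6 - 4 x\right) e^{- 2 x}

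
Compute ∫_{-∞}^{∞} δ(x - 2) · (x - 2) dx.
0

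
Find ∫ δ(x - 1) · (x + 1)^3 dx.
8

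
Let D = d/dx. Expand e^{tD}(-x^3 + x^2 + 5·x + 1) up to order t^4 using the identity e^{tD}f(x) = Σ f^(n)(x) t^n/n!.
- t^{3} + t^{2} \left(1 - 3 x\right) + t \left(- 3 x^{2} + 2 x + 5\right) - x^{3} + x^{2} + 5 x + 1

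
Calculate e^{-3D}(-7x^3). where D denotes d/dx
- 7 x^{3} + 63 x^{2} - 189 x + 189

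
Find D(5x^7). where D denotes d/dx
35 x^{6}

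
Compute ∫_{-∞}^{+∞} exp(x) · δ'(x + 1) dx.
- \frac{1}{e}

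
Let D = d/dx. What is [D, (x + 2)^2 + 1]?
2 x + 4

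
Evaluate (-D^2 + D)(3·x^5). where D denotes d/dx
15 x^{3} \left(x - 4\right)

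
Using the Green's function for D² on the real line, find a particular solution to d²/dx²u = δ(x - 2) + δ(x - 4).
\frac{|x - 2|}{2} + \frac{|x - 4|}{2}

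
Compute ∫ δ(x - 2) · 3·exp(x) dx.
3 e^{2}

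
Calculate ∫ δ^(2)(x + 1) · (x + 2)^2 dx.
2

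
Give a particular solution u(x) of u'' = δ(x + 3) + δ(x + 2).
\frac{|x + 3|}{2} + \frac{|x + 2|}{2}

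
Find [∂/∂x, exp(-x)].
- e^{- x}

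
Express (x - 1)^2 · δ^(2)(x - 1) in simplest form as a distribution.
2\delta(x - 1)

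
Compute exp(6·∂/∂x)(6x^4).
6 x^{4} + 144 x^{3} + 1296 x^{2} + 5184 x + 7776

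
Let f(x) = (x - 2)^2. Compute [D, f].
2 x - 4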